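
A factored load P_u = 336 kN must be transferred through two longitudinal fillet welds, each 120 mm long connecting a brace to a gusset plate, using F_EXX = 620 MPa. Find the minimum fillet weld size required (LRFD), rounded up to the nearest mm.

Total weld length L = 240 mm.
Required throat t_e = P_u / (φ × 0.6 F_EXX × L) = 336 / (0.75 × 0.6 × 620 × 240 × 10⁻³) = 5.018 mm.
Required leg w = t_e / 0.707 = 7.097 mm → use 8 mm.

w = 8 mm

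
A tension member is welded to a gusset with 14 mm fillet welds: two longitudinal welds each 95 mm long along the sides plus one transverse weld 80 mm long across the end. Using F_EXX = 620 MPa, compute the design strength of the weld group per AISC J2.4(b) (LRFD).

t_e = 0.707 × 14 = 9.898 mm.
R_nwl = 0.6 × 620 × 9.898 × 190 × 10⁻³ = 699.6 kN (longitudinal, 2 welds).
R_nwt = 0.6 × 620 × 9.898 × 80 × 10⁻³ = 294.6 kN (transverse, base value).
(i) R_nwl + R_nwt = 994.2 kN; (ii) 0.85 R_nwl + 1.5 R_nwt = 1036 kN.
R_n = max = 1036 kN [governs: (ii)]; φR_n = 777.4 kN.

φR_n ≈ 777 kN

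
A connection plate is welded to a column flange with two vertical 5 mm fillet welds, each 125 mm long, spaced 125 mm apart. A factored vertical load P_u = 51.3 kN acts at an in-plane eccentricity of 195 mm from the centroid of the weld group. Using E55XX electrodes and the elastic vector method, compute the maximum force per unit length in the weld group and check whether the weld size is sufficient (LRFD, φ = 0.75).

E55XX → F_EXX = 550 MPa.
Total weld length L_w = 250 mm. Treat welds as unit-width lines.
Polar moment about centroid: J = 2[d³/12 + d(b/2)²] = 2[125³/12 + 125×62.5²] = 1302000 mm³.
Direct shear f_v = P/L_w = 51.3×10³ / 250 = 205.2 N/mm (vertical).
Torsion M = P·e = 51.3×10³ × 195 = 10004000 N·mm.
Critical point at (x, y) = (62.5, 62.5) from centroid. f_tx = M·y/J = 480.2 N/mm; f_ty = M·x/J = 480.2 N/mm.
Resultant f_max = √[f_tx² + (f_v + f_ty)²] = √[480.2² + (205.2 + 480.2)²] = 836.8 N/mm.
Capacity per unit length: φr_n = 0.75 × 0.6 × 550 × (0.707 × 5) = 874.9 N/mm.
836.8 ≤ 874.9 → adequate.

f_max ≈ 837 N/mm; adequate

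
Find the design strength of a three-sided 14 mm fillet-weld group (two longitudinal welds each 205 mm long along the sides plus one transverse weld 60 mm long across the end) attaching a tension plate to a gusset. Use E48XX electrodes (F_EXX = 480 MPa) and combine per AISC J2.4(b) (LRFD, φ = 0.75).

φR_n ≈ 1000 kN

t_e = 0.707 × 14 = 9.898 mm.
R_nwl = 0.6 × 480 × 9.898 × 410 × 10⁻³ = 1169 kN (longitudinal, 2 welds).
R_nwt = 0.6 × 480 × 9.898 × 60 × 10⁻³ = 171 kN (transverse, base value).
(i) R_nwl + R_nwt = 1340 kN; (ii) 0.85 R_nwl + 1.5 R_nwt = 1250 kN.
R_n = max = 1340 kN [governs: (i)]; φR_n = 1005 kN.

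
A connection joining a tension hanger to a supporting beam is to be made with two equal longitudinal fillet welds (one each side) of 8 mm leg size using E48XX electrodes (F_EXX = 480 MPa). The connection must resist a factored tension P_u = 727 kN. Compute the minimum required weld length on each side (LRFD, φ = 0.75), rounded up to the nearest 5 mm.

Throat t_e = 0.707 × 8 = 5.656 mm.
φr_n = 0.75 × 0.6 × 480 × 5.656 × 10⁻³ = 1.222 kN/mm.
L_req = P_u / φr_n = 727 / 1.222 = 595.1 mm total.
Per side: 595.1 / 2 = 297.5 mm.
Round up → use L = 300 mm on each side.

L = 300 mm on each side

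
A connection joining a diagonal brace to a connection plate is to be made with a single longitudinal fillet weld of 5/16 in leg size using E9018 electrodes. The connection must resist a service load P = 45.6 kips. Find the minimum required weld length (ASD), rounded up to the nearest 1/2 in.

E90XX → F_EXX = 90 ksi.
Throat t_e = 0.707 × 0.3125 = 0.2209 in.
r_n/Ω = (0.6 × 90 × 0.2209) / 2.0 = 5.965 kip/in.
L_req = P / (r_n/Ω) = 45.6 / 5.965 = 7.644 in total.
Round up → use L = 8 in.

L = 8 in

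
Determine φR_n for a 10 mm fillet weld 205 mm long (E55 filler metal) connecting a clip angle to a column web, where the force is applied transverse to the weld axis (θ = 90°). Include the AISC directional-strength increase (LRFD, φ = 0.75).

φR_n ≈ 538 kN

E55XX → F_EXX = 550 MPa.
t_e = 0.707 × 10 = 7.07 mm; A_we = 7.07 × 205 = 1449 mm².
Directional factor: 1.0 + 0.5 sin^1.5(90°) = 1.5.
F_nw = 0.6 × 550 × 1.5 = 495 MPa.
φR_n = 0.75 × 495 × 1449 × 10⁻³ = 538.1 kN.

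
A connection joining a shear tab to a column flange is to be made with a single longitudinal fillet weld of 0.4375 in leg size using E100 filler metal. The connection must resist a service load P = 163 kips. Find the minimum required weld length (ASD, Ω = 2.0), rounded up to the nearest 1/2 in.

E100XX → F_EXX = 100 ksi.
Throat t_e = 0.707 × 0.4375 = 0.3093 in.
r_n/Ω = (0.6 × 100 × 0.3093) / 2.0 = 9.279 kip/in.
L_req = P / (r_n/Ω) = 163 / 9.279 = 17.57 in total.
Round up → use L = 18 in.

L = 18 in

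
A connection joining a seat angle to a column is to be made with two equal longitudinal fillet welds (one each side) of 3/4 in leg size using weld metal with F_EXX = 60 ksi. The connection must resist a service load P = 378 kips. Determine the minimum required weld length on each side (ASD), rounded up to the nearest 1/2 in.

L = 20 in on each side

Throat t_e = 0.707 × 0.75 = 0.5302 in.
r_n/Ω = (0.6 × 60 × 0.5302) / 2.0 = 9.544 kip/in.
L_req = P / (r_n/Ω) = 378 / 9.544 = 39.6 in total.
Per side: 39.6 / 2 = 19.8 in.
Round up → use L = 20 in on each side.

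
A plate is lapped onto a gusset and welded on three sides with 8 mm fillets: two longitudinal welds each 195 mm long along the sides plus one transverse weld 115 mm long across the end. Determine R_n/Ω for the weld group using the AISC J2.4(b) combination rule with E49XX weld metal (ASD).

E49XX → F_EXX = 490 MPa.
t_e = 0.707 × 8 = 5.656 mm.
R_nwl = 0.6 × 490 × 5.656 × 390 × 10⁻³ = 648.5 kN (longitudinal, 2 welds).
R_nwt = 0.6 × 490 × 5.656 × 115 × 10⁻³ = 191.2 kN (transverse, base value).
(i) R_nwl + R_nwt = 839.7 kN; (ii) 0.85 R_nwl + 1.5 R_nwt = 838.1 kN.
R_n = max = 839.7 kN [governs: (i)]; R_n/Ω = 419.9 kN.

R_n/Ω ≈ 420 kN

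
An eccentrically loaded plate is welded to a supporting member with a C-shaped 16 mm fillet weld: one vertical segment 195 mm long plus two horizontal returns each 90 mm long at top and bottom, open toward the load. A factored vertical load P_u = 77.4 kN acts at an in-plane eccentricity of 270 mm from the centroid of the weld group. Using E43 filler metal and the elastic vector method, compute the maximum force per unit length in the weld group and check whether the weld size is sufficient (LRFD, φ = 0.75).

f_max ≈ 1070 N/mm; adequate

E43XX → F_EXX = 430 MPa.
Total weld length L_w = 375 mm. Treat welds as unit-width lines.
Centroid: x̄ = 2×90×45 / 375 = 21.6 mm from the vertical weld.
Polar moment about centroid: J = I_x + I_y = [195³/12 + 2×90×97.5²] + [195×21.6² + 2(90³/12 + 90×23.4²)] = 2640000 mm³.
Direct shear f_v = P/L_w = 77.4×10³ / 375 = 206.4 N/mm (vertical).
Torsion M = P·e = 77.4×10³ × 270 = 20898000 N·mm.
Critical point at (x, y) = (68.4, 97.5) from centroid. f_tx = M·y/J = 771.8 N/mm; f_ty = M·x/J = 541.4 N/mm.
Resultant f_max = √[f_tx² + (f_v + f_ty)²] = √[771.8² + (206.4 + 541.4)²] = 1075 N/mm.
Capacity per unit length: φr_n = 0.75 × 0.6 × 430 × (0.707 × 16) = 2189 N/mm.
1075 ≤ 2189 → adequate.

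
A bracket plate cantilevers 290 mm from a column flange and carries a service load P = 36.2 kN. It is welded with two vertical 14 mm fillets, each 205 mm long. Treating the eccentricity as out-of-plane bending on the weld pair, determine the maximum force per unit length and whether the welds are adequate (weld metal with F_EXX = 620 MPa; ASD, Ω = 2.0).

f_max ≈ 755 N/mm; adequate

L_w = 2 × 205 = 410 mm; section modulus (unit throat) S = 2 × L²/6 = 14010 mm².
Direct shear f_v = P/L_w = 36.2×10³/410 = 88.29 N/mm.
Moment M = P × e = 36.2×10³ × 290 = 10498000 N·mm; bending f_b = M/S = 749.4 N/mm.
f_max = √(f_v² + f_b²) = √(88.29² + 749.4²) = 754.6 N/mm.
r_n/Ω = (1/2.0) × 0.6 × 620 × (0.707 × 14) = 1841 N/mm → adequate.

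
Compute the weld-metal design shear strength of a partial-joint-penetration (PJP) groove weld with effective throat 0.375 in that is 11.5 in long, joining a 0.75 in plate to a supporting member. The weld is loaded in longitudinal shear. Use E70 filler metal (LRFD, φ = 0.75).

E70XX → F_EXX = 70 ksi.
Effective throat (given) t_e = 0.375 in.
A_we = 0.375 × 11.5 = 4.312 in².
F_nw = 0.6 F_EXX = 42 ksi.
φR_n = 0.75 × 42 × 4.312 = 135.8 kips.

φR_n ≈ 136 kips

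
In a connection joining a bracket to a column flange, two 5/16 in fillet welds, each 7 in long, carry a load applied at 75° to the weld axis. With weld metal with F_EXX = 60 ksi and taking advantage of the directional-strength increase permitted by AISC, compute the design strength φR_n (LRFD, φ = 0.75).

t_e = 0.707 × 0.3125 = 0.2209 in; A_we = 0.2209 × 14 = 3.093 in².
Directional factor: 1.0 + 0.5 sin^1.5(75°) = 1.475.
F_nw = 0.6 × 60 × 1.475 = 53.09 ksi.
φR_n = 0.75 × 53.09 × 3.093 = 123.2 kip.

φR_n ≈ 123 kip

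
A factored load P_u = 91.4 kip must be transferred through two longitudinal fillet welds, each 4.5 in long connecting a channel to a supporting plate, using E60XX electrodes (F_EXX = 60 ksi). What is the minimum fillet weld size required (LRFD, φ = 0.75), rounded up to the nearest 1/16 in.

Total weld length L = 9 in.
Required throat t_e = P_u / (φ × 0.6 F_EXX × L) = 91.4 / (0.75 × 0.6 × 60 × 9) = 0.3761 in.
Required leg w = t_e / 0.707 = 0.532 in → use 9/16 in.

w = 9/16 in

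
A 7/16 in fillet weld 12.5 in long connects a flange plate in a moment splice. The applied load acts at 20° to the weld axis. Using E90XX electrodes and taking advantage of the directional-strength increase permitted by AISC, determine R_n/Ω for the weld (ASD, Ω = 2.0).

R_n/Ω ≈ 115 kips

E90XX → F_EXX = 90 ksi.
t_e = 0.707 × 0.4375 = 0.3093 in; A_we = 0.3093 × 12.5 = 3.866 in².
Directional factor: 1.0 + 0.5 sin^1.5(20°) = 1.1.
F_nw = 0.6 × 90 × 1.1 = 59.4 ksi.
R_n/Ω = (59.4 × 3.866) / 2.0 = 114.8 kips.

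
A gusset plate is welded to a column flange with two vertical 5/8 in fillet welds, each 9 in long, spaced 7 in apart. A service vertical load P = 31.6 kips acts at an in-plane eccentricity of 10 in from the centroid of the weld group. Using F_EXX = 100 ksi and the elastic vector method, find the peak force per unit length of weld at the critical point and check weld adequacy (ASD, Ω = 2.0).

Total weld length L_w = 18 in. Treat welds as unit-width lines.
Polar moment about centroid: J = 2[d³/12 + d(b/2)²] = 2[9³/12 + 9×3.5²] = 342 in³.
Direct shear f_v = P/L_w = 31.6 / 18 = 1.756 kip/in (vertical).
Torsion M = P·e = 31.6 × 10 = 316 kip·in.
Critical point at (x, y) = (3.5, 4.5) from centroid. f_tx = M·y/J = 4.158 kip/in; f_ty = M·x/J = 3.234 kip/in.
Resultant f_max = √[f_tx² + (f_v + f_ty)²] = √[4.158² + (1.756 + 3.234)²] = 6.495 kip/in.
Capacity per unit length: r_n/Ω = (1/2.0) × 0.6 × 100 × (0.707 × 0.625) = 13.26 kip/in.
6.495 ≤ 13.26 → adequate.

f_max ≈ 6.49 kip/in; adequate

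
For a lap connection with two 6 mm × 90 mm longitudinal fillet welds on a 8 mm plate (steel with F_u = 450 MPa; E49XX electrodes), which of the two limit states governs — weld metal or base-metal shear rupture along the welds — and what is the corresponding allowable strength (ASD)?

E49XX → F_EXX = 490 MPa.
t_e = 0.707 × 6 = 4.242 mm; L = 180 mm.
Weld metal: R_n/Ω = (1/2.0) × 0.6 × 490 × 4.242 × 180 × 10⁻³ = 112.2 kN.
Base metal (shear rupture): R_n/Ω = (1/2.0) × 0.6 × 450 × 8 × 180 × 10⁻³ = 194.4 kN.
Governing: weld metal.

R_n/Ω ≈ 112 kN (weld metal governs)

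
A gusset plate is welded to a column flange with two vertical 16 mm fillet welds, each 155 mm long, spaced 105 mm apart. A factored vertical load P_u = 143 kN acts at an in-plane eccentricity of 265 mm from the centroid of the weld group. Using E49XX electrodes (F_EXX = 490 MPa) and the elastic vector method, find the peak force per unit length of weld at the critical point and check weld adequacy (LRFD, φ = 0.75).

f_max ≈ 2690 N/mm; NOT adequate

Total weld length L_w = 310 mm. Treat welds as unit-width lines.
Polar moment about centroid: J = 2[d³/12 + d(b/2)²] = 2[155³/12 + 155×52.5²] = 1475000 mm³.
Direct shear f_v = P/L_w = 143×10³ / 310 = 461.3 N/mm (vertical).
Torsion M = P·e = 143×10³ × 265 = 37895000 N·mm.
Critical point at (x, y) = (52.5, 77.5) from centroid. f_tx = M·y/J = 1991 N/mm; f_ty = M·x/J = 1349 N/mm.
Resultant f_max = √[f_tx² + (f_v + f_ty)²] = √[1991² + (461.3 + 1349)²] = 2691 N/mm.
Capacity per unit length: φr_n = 0.75 × 0.6 × 490 × (0.707 × 16) = 2494 N/mm.
2691 > 2494 → NOT adequate.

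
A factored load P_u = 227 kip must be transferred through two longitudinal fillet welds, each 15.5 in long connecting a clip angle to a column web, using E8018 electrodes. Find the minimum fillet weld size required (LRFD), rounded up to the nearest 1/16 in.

w = 5/16 in

E80XX → F_EXX = 80 ksi.
Total weld length L = 31 in.
Required throat t_e = P_u / (φ × 0.6 F_EXX × L) = 227 / (0.75 × 0.6 × 80 × 31) = 0.2034 in.
Required leg w = t_e / 0.707 = 0.2877 in → use 5/16 in.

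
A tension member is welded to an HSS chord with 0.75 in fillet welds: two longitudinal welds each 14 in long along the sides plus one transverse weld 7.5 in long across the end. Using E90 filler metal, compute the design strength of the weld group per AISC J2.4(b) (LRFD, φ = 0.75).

E90XX → F_EXX = 90 ksi.
t_e = 0.707 × 0.75 = 0.5302 in.
R_nwl = 0.6 × 90 × 0.5302 × 28 = 801.7 kip (longitudinal, 2 welds).
R_nwt = 0.6 × 90 × 0.5302 × 7.5 = 214.8 kip (transverse, base value).
(i) R_nwl + R_nwt = 1016 kip; (ii) 0.85 R_nwl + 1.5 R_nwt = 1004 kip.
R_n = max = 1016 kip [governs: (i)]; φR_n = 762.4 kip.

φR_n ≈ 762 kip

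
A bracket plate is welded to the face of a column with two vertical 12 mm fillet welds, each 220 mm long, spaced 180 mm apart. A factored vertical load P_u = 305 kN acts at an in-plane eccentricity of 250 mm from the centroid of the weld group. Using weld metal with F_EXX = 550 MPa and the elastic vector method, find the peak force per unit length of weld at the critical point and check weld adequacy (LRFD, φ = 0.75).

Total weld length L_w = 440 mm. Treat welds as unit-width lines.
Polar moment about centroid: J = 2[d³/12 + d(b/2)²] = 2[220³/12 + 220×90²] = 5339000 mm³.
Direct shear f_v = P/L_w = 305×10³ / 440 = 693.2 N/mm (vertical).
Torsion M = P·e = 305×10³ × 250 = 76250000 N·mm.
Critical point at (x, y) = (90, 110) from centroid. f_tx = M·y/J = 1571 N/mm; f_ty = M·x/J = 1285 N/mm.
Resultant f_max = √[f_tx² + (f_v + f_ty)²] = √[1571² + (693.2 + 1285)²] = 2527 N/mm.
Capacity per unit length: φr_n = 0.75 × 0.6 × 550 × (0.707 × 12) = 2100 N/mm.
2527 > 2100 → NOT adequate.

f_max ≈ 2530 N/mm; NOT adequate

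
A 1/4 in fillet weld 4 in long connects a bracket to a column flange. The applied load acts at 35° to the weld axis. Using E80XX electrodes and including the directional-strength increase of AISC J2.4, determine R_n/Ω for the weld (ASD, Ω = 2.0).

R_n/Ω ≈ 20.7 kip

E80XX → F_EXX = 80 ksi.
t_e = 0.707 × 0.25 = 0.1767 in; A_we = 0.1767 × 4 = 0.707 in².
Directional factor: 1.0 + 0.5 sin^1.5(35°) = 1.217.
F_nw = 0.6 × 80 × 1.217 = 58.43 ksi.
R_n/Ω = (58.43 × 0.707) / 2.0 = 20.65 kip.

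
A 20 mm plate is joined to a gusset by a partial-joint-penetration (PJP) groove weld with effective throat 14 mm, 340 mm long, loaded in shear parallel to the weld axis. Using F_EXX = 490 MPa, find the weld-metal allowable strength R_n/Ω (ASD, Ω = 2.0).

R_n/Ω ≈ 700 kN

Effective throat (given) t_e = 14 mm.
A_we = 14 × 340 = 4760 mm².
F_nw = 0.6 F_EXX = 294 MPa.
R_n/Ω = (294 × 4760) / 2.0 × 10⁻³ = 699.7 kN.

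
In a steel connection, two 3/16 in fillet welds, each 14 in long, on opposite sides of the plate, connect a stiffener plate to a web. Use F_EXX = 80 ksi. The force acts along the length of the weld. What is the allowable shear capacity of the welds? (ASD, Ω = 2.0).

Effective throat t_e = 0.707 × 0.1875 = 0.1326 in.
Total length L = 28 in; A_we = 0.1326 × 28 = 3.712 in².
F_nw = 0.6 F_EXX = 0.6 × 80 = 48 ksi.
R_n = 48 × 3.712 = 178.2 kip; R_n/Ω = 178.2/2.0 = 89.08 kip.

R_n/Ω ≈ 89.1 kip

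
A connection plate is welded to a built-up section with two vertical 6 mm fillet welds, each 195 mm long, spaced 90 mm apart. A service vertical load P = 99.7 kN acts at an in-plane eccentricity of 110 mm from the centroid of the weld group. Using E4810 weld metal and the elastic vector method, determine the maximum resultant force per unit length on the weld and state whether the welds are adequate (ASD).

E48XX → F_EXX = 480 MPa.
Total weld length L_w = 390 mm. Treat welds as unit-width lines.
Polar moment about centroid: J = 2[d³/12 + d(b/2)²] = 2[195³/12 + 195×45²] = 2026000 mm³.
Direct shear f_v = P/L_w = 99.7×10³ / 390 = 255.6 N/mm (vertical).
Torsion M = P·e = 99.7×10³ × 110 = 10967000 N·mm.
Critical point at (x, y) = (45, 97.5) from centroid. f_tx = M·y/J = 527.9 N/mm; f_ty = M·x/J = 243.6 N/mm.
Resultant f_max = √[f_tx² + (f_v + f_ty)²] = √[527.9² + (255.6 + 243.6)²] = 726.6 N/mm.
Capacity per unit length: r_n/Ω = (1/2.0) × 0.6 × 480 × (0.707 × 6) = 610.8 N/mm.
726.6 > 610.8 → NOT adequate.

f_max ≈ 727 N/mm; NOT adequate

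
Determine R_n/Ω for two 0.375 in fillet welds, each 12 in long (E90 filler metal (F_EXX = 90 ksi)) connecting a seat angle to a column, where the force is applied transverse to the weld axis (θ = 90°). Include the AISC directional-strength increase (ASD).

R_n/Ω ≈ 258 kips

t_e = 0.707 × 0.375 = 0.2651 in; A_we = 0.2651 × 24 = 6.363 in².
Directional factor: 1.0 + 0.5 sin^1.5(90°) = 1.5.
F_nw = 0.6 × 90 × 1.5 = 81 ksi.
R_n/Ω = (81 × 6.363) / 2.0 = 257.7 kips.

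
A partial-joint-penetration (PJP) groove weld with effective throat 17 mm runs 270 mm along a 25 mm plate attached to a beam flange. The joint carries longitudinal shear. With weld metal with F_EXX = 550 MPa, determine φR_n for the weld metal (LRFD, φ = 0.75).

Effective throat (given) t_e = 17 mm.
A_we = 17 × 270 = 4590 mm².
F_nw = 0.6 F_EXX = 330 MPa.
φR_n = 0.75 × 330 × 4590 × 10⁻³ = 1136 kN.

φR_n ≈ 1140 kN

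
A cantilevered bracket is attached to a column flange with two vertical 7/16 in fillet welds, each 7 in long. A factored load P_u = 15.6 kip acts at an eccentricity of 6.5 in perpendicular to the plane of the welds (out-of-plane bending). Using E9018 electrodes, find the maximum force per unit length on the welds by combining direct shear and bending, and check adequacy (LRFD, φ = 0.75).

f_max ≈ 6.31 kip/in; adequate

E90XX → F_EXX = 90 ksi.
L_w = 2 × 7 = 14 in; section modulus (unit throat) S = 2 × L²/6 = 16.33 in².
Direct shear f_v = P/L_w = 15.6/14 = 1.114 kip/in.
Moment M = P × e = 15.6 × 6.5 = 101.4 kip·in; bending f_b = M/S = 6.208 kip/in.
f_max = √(f_v² + f_b²) = √(1.114² + 6.208²) = 6.307 kip/in.
φr_n = 0.75 × 0.6 × 90 × (0.707 × 0.4375) = 12.53 kip/in → adequate.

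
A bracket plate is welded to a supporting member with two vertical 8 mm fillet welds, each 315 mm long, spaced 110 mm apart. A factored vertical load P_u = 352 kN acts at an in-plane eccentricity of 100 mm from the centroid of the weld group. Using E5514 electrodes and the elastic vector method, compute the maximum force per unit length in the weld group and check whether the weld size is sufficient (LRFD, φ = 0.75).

f_max ≈ 1140 N/mm; adequate

E55XX → F_EXX = 550 MPa.
Total weld length L_w = 630 mm. Treat welds as unit-width lines.
Polar moment about centroid: J = 2[d³/12 + d(b/2)²] = 2[315³/12 + 315×55²] = 7115000 mm³.
Direct shear f_v = P/L_w = 352×10³ / 630 = 558.7 N/mm (vertical).
Torsion M = P·e = 352×10³ × 100 = 35200000 N·mm.
Critical point at (x, y) = (55, 157.5) from centroid. f_tx = M·y/J = 779.2 N/mm; f_ty = M·x/J = 272.1 N/mm.
Resultant f_max = √[f_tx² + (f_v + f_ty)²] = √[779.2² + (558.7 + 272.1)²] = 1139 N/mm.
Capacity per unit length: φr_n = 0.75 × 0.6 × 550 × (0.707 × 8) = 1400 N/mm.
1139 ≤ 1400 → adequate.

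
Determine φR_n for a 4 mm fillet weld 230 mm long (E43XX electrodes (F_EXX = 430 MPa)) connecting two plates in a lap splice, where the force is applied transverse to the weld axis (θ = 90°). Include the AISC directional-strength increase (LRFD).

φR_n ≈ 189 kN

t_e = 0.707 × 4 = 2.828 mm; A_we = 2.828 × 230 = 650.4 mm².
Directional factor: 1.0 + 0.5 sin^1.5(90°) = 1.5.
F_nw = 0.6 × 430 × 1.5 = 387 MPa.
φR_n = 0.75 × 387 × 650.4 × 10⁻³ = 188.8 kN.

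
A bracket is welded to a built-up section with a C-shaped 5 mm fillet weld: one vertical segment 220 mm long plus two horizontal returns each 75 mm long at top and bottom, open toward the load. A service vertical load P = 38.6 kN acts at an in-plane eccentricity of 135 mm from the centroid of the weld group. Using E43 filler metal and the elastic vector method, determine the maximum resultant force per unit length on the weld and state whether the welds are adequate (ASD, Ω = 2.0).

f_max ≈ 290 N/mm; adequate

E43XX → F_EXX = 430 MPa.
Total weld length L_w = 370 mm. Treat welds as unit-width lines.
Centroid: x̄ = 2×75×37.5 / 370 = 15.2 mm from the vertical weld.
Polar moment about centroid: J = I_x + I_y = [220³/12 + 2×75×110²] + [220×15.2² + 2(75³/12 + 75×22.3²)] = 2898000 mm³.
Direct shear f_v = P/L_w = 38.6×10³ / 370 = 104.3 N/mm (vertical).
Torsion M = P·e = 38.6×10³ × 135 = 5211000 N·mm.
Critical point at (x, y) = (59.8, 110) from centroid. f_tx = M·y/J = 197.8 N/mm; f_ty = M·x/J = 107.5 N/mm.
Resultant f_max = √[f_tx² + (f_v + f_ty)²] = √[197.8² + (104.3 + 107.5)²] = 289.8 N/mm.
Capacity per unit length: r_n/Ω = (1/2.0) × 0.6 × 430 × (0.707 × 5) = 456 N/mm.
289.8 ≤ 456 → adequate.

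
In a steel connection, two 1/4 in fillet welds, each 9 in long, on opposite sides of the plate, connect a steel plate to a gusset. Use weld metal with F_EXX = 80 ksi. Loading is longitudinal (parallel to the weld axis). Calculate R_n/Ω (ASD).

R_n/Ω ≈ 76.4 kips

Effective throat t_e = 0.707 × 0.25 = 0.1767 in.
Total length L = 18 in; A_we = 0.1767 × 18 = 3.181 in².
F_nw = 0.6 F_EXX = 0.6 × 80 = 48 ksi.
R_n = 48 × 3.181 = 152.7 kips; R_n/Ω = 152.7/2.0 = 76.36 kips.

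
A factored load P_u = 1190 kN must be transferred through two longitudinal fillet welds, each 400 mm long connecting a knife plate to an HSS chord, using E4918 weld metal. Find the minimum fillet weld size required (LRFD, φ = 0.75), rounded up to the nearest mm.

w = 10 mm

E49XX → F_EXX = 490 MPa.
Total weld length L = 800 mm.
Required throat t_e = P_u / (φ × 0.6 F_EXX × L) = 1190 / (0.75 × 0.6 × 490 × 800 × 10⁻³) = 6.746 mm.
Required leg w = t_e / 0.707 = 9.542 mm → use 10 mm.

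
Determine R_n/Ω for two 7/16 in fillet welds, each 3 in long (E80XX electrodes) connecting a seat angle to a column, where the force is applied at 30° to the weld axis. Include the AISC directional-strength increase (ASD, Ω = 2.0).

E80XX → F_EXX = 80 ksi.
t_e = 0.707 × 0.4375 = 0.3093 in; A_we = 0.3093 × 6 = 1.856 in².
Directional factor: 1.0 + 0.5 sin^1.5(30°) = 1.177.
F_nw = 0.6 × 80 × 1.177 = 56.49 ksi.
R_n/Ω = (56.49 × 1.856) / 2.0 = 52.41 kip.

R_n/Ω ≈ 52.4 kip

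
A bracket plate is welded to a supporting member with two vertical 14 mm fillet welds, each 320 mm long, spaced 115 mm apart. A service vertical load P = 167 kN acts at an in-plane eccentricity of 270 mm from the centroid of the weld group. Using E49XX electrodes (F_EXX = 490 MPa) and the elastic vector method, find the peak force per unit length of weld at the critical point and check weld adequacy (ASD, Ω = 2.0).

f_max ≈ 1130 N/mm; adequate

Total weld length L_w = 640 mm. Treat welds as unit-width lines.
Polar moment about centroid: J = 2[d³/12 + d(b/2)²] = 2[320³/12 + 320×57.5²] = 7577000 mm³.
Direct shear f_v = P/L_w = 167×10³ / 640 = 260.9 N/mm (vertical).
Torsion M = P·e = 167×10³ × 270 = 45090000 N·mm.
Critical point at (x, y) = (57.5, 160) from centroid. f_tx = M·y/J = 952.1 N/mm; f_ty = M·x/J = 342.2 N/mm.
Resultant f_max = √[f_tx² + (f_v + f_ty)²] = √[952.1² + (260.9 + 342.2)²] = 1127 N/mm.
Capacity per unit length: r_n/Ω = (1/2.0) × 0.6 × 490 × (0.707 × 14) = 1455 N/mm.
1127 ≤ 1455 → adequate.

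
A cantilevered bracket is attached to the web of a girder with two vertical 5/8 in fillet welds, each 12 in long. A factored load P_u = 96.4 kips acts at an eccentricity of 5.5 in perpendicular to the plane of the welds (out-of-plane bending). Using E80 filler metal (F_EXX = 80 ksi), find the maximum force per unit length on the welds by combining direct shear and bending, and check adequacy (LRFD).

L_w = 2 × 12 = 24 in; section modulus (unit throat) S = 2 × L²/6 = 48 in².
Direct shear f_v = P/L_w = 96.4/24 = 4.017 kip/in.
Moment M = P × e = 96.4 × 5.5 = 530.2 kip·in; bending f_b = M/S = 11.05 kip/in.
f_max = √(f_v² + f_b²) = √(4.017² + 11.05²) = 11.75 kip/in.
φr_n = 0.75 × 0.6 × 80 × (0.707 × 0.625) = 15.91 kip/in → adequate.

f_max ≈ 11.8 kip/in; adequate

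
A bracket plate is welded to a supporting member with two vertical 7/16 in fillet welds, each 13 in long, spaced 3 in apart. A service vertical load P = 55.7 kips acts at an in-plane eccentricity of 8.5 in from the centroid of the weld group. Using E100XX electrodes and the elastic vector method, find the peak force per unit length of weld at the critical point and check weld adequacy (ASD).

f_max ≈ 8.19 kip/in; adequate

E100XX → F_EXX = 100 ksi.
Total weld length L_w = 26 in. Treat welds as unit-width lines.
Polar moment about centroid: J = 2[d³/12 + d(b/2)²] = 2[13³/12 + 13×1.5²] = 424.7 in³.
Direct shear f_v = P/L_w = 55.7 / 26 = 2.142 kip/in (vertical).
Torsion M = P·e = 55.7 × 8.5 = 473.45 kip·in.
Critical point at (x, y) = (1.5, 6.5) from centroid. f_tx = M·y/J = 7.247 kip/in; f_ty = M·x/J = 1.672 kip/in.
Resultant f_max = √[f_tx² + (f_v + f_ty)²] = √[7.247² + (2.142 + 1.672)²] = 8.189 kip/in.
Capacity per unit length: r_n/Ω = (1/2.0) × 0.6 × 100 × (0.707 × 0.4375) = 9.279 kip/in.
8.189 ≤ 9.279 → adequate.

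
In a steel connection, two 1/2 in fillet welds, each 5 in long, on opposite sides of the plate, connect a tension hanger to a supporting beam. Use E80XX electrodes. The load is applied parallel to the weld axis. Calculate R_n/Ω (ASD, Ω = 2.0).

E80XX → F_EXX = 80 ksi.
Effective throat t_e = 0.707 × 0.5 = 0.3535 in.
Total length L = 10 in; A_we = 0.3535 × 10 = 3.535 in².
F_nw = 0.6 F_EXX = 0.6 × 80 = 48 ksi.
R_n = 48 × 3.535 = 169.7 kips; R_n/Ω = 169.7/2.0 = 84.84 kips.

R_n/Ω ≈ 84.8 kips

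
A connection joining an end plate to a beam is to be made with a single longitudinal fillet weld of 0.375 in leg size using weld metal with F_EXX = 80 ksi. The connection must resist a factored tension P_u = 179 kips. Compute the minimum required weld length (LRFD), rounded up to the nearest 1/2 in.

Throat t_e = 0.707 × 0.375 = 0.2651 in.
φr_n = 0.75 × 0.6 × 80 × 0.2651 = 9.544 kips/in.
L_req = P_u / φr_n = 179 / 9.544 = 18.75 in total.
Round up → use L = 19 in.

L = 19 in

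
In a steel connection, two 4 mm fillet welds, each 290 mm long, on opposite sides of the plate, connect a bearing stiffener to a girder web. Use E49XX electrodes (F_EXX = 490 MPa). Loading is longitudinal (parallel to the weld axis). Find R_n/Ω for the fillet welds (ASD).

Effective throat t_e = 0.707 × 4 = 2.828 mm.
Total length L = 580 mm; A_we = 2.828 × 580 = 1640 mm².
F_nw = 0.6 F_EXX = 0.6 × 490 = 294 MPa.
R_n = 294 × 1640 × 10⁻³ = 482.2 kN; R_n/Ω = 482.2/2.0 = 241.1 kN.

R_n/Ω ≈ 241 kN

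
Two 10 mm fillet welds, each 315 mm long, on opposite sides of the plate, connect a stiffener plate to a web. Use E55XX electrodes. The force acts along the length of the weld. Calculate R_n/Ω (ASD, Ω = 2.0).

E55XX → F_EXX = 550 MPa.
Effective throat t_e = 0.707 × 10 = 7.07 mm.
Total length L = 630 mm; A_we = 7.07 × 630 = 4454 mm².
F_nw = 0.6 F_EXX = 0.6 × 550 = 330 MPa.
R_n = 330 × 4454 × 10⁻³ = 1470 kN; R_n/Ω = 1470/2.0 = 734.9 kN.

R_n/Ω ≈ 735 kN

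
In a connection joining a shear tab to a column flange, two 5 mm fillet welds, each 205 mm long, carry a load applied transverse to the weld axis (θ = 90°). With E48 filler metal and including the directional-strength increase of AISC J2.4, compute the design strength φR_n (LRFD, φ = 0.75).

φR_n ≈ 470 kN

E48XX → F_EXX = 480 MPa.
t_e = 0.707 × 5 = 3.535 mm; A_we = 3.535 × 410 = 1449 mm².
Directional factor: 1.0 + 0.5 sin^1.5(90°) = 1.5.
F_nw = 0.6 × 480 × 1.5 = 432 MPa.
φR_n = 0.75 × 432 × 1449 × 10⁻³ = 469.6 kN.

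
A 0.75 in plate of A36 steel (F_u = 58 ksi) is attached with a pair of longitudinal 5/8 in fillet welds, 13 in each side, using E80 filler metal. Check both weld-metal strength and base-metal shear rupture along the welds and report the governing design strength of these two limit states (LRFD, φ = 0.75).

φR_n ≈ 414 kips (weld metal governs)

E80XX → F_EXX = 80 ksi.
t_e = 0.707 × 0.625 = 0.4419 in; L = 26 in.
Weld metal: φR_n = 0.75 × 0.6 × 80 × 0.4419 × 26 = 413.6 kips.
Base metal (shear rupture): φR_n = 0.75 × 0.6 × 58 × 0.75 × 26 = 508.9 kips.
Governing: weld metal.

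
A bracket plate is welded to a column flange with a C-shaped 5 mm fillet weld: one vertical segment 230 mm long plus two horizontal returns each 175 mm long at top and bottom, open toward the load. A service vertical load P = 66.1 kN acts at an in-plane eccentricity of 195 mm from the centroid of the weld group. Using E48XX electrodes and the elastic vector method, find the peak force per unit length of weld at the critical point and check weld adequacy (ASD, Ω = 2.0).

f_max ≈ 376 N/mm; adequate

E48XX → F_EXX = 480 MPa.
Total weld length L_w = 580 mm. Treat welds as unit-width lines.
Centroid: x̄ = 2×175×87.5 / 580 = 52.8 mm from the vertical weld.
Polar moment about centroid: J = I_x + I_y = [230³/12 + 2×175×115²] + [230×52.8² + 2(175³/12 + 175×34.7²)] = 7599000 mm³.
Direct shear f_v = P/L_w = 66.1×10³ / 580 = 114 N/mm (vertical).
Torsion M = P·e = 66.1×10³ × 195 = 12890000 N·mm.
Critical point at (x, y) = (122.2, 115) from centroid. f_tx = M·y/J = 195.1 N/mm; f_ty = M·x/J = 207.3 N/mm.
Resultant f_max = √[f_tx² + (f_v + f_ty)²] = √[195.1² + (114 + 207.3)²] = 375.8 N/mm.
Capacity per unit length: r_n/Ω = (1/2.0) × 0.6 × 480 × (0.707 × 5) = 509 N/mm.
375.8 ≤ 509 → adequate.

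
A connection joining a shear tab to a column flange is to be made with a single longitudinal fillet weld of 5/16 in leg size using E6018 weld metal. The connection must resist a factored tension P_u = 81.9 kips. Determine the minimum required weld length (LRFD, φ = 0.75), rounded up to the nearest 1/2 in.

E60XX → F_EXX = 60 ksi.
Throat t_e = 0.707 × 0.3125 = 0.2209 in.
φr_n = 0.75 × 0.6 × 60 × 0.2209 = 5.965 kips/in.
L_req = P_u / φr_n = 81.9 / 5.965 = 13.73 in total.
Round up → use L = 14 in.

L = 14 in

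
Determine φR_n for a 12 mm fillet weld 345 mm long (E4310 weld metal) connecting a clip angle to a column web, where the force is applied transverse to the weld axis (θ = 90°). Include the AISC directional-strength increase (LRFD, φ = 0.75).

φR_n ≈ 850 kN

E43XX → F_EXX = 430 MPa.
t_e = 0.707 × 12 = 8.484 mm; A_we = 8.484 × 345 = 2927 mm².
Directional factor: 1.0 + 0.5 sin^1.5(90°) = 1.5.
F_nw = 0.6 × 430 × 1.5 = 387 MPa.
φR_n = 0.75 × 387 × 2927 × 10⁻³ = 849.6 kN.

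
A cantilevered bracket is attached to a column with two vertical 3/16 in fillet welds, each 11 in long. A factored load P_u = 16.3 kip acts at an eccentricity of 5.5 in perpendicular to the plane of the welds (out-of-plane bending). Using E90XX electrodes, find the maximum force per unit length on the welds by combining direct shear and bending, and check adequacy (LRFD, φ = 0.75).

E90XX → F_EXX = 90 ksi.
L_w = 2 × 11 = 22 in; section modulus (unit throat) S = 2 × L²/6 = 40.33 in².
Direct shear f_v = P/L_w = 16.3/22 = 0.7409 kip/in.
Moment M = P × e = 16.3 × 5.5 = 89.65 kip·in; bending f_b = M/S = 2.223 kip/in.
f_max = √(f_v² + f_b²) = √(0.7409² + 2.223²) = 2.343 kip/in.
φr_n = 0.75 × 0.6 × 90 × (0.707 × 0.1875) = 5.369 kip/in → adequate.

f_max ≈ 2.34 kip/in; adequate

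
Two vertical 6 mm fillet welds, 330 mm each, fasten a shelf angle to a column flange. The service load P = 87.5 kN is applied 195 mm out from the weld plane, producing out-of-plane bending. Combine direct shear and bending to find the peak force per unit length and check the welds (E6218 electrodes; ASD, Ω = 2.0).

f_max ≈ 488 N/mm; adequate

E62XX → F_EXX = 620 MPa.
L_w = 2 × 330 = 660 mm; section modulus (unit throat) S = 2 × L²/6 = 36300 mm².
Direct shear f_v = P/L_w = 87.5×10³/660 = 132.6 N/mm.
Moment M = P × e = 87.5×10³ × 195 = 17062000 N·mm; bending f_b = M/S = 470 N/mm.
f_max = √(f_v² + f_b²) = √(132.6² + 470²) = 488.4 N/mm.
r_n/Ω = (1/2.0) × 0.6 × 620 × (0.707 × 6) = 789 N/mm → adequate.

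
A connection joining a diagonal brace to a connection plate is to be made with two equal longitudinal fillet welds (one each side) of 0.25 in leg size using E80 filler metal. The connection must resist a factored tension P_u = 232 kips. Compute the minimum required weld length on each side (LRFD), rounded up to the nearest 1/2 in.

E80XX → F_EXX = 80 ksi.
Throat t_e = 0.707 × 0.25 = 0.1767 in.
φr_n = 0.75 × 0.6 × 80 × 0.1767 = 6.363 kips/in.
L_req = P_u / φr_n = 232 / 6.363 = 36.46 in total.
Per side: 36.46 / 2 = 18.23 in.
Round up → use L = 18.5 in on each side.

L = 18.5 in on each side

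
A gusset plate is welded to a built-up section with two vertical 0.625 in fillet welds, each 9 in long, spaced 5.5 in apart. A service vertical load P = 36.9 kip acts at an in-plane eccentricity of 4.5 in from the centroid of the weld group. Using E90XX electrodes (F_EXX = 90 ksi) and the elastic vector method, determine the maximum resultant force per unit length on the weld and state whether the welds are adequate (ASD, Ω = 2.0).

Total weld length L_w = 18 in. Treat welds as unit-width lines.
Polar moment about centroid: J = 2[d³/12 + d(b/2)²] = 2[9³/12 + 9×2.75²] = 257.6 in³.
Direct shear f_v = P/L_w = 36.9 / 18 = 2.05 kip/in (vertical).
Torsion M = P·e = 36.9 × 4.5 = 166.05 kip·in.
Critical point at (x, y) = (2.75, 4.5) from centroid. f_tx = M·y/J = 2.9 kip/in; f_ty = M·x/J = 1.772 kip/in.
Resultant f_max = √[f_tx² + (f_v + f_ty)²] = √[2.9² + (2.05 + 1.772)²] = 4.798 kip/in.
Capacity per unit length: r_n/Ω = (1/2.0) × 0.6 × 90 × (0.707 × 0.625) = 11.93 kip/in.
4.798 ≤ 11.93 → adequate.

f_max ≈ 4.8 kip/in; adequate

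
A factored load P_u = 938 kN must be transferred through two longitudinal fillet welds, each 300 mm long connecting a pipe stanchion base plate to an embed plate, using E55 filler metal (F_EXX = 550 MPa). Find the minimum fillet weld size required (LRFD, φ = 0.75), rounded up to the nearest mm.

w = 9 mm

Total weld length L = 600 mm.
Required throat t_e = P_u / (φ × 0.6 F_EXX × L) = 938 / (0.75 × 0.6 × 550 × 600 × 10⁻³) = 6.316 mm.
Required leg w = t_e / 0.707 = 8.934 mm → use 9 mm.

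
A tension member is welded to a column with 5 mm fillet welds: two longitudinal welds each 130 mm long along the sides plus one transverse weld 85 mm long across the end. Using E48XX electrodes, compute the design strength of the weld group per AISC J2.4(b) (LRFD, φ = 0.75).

φR_n ≈ 266 kN

E48XX → F_EXX = 480 MPa.
t_e = 0.707 × 5 = 3.535 mm.
R_nwl = 0.6 × 480 × 3.535 × 260 × 10⁻³ = 264.7 kN (longitudinal, 2 welds).
R_nwt = 0.6 × 480 × 3.535 × 85 × 10⁻³ = 86.54 kN (transverse, base value).
(i) R_nwl + R_nwt = 351.2 kN; (ii) 0.85 R_nwl + 1.5 R_nwt = 354.8 kN.
R_n = max = 354.8 kN [governs: (ii)]; φR_n = 266.1 kN.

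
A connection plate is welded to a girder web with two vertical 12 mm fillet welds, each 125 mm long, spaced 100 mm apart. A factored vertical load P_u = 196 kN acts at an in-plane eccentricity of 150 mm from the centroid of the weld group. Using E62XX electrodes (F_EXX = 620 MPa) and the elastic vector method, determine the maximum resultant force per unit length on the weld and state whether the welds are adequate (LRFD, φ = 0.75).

Total weld length L_w = 250 mm. Treat welds as unit-width lines.
Polar moment about centroid: J = 2[d³/12 + d(b/2)²] = 2[125³/12 + 125×50²] = 950500 mm³.
Direct shear f_v = P/L_w = 196×10³ / 250 = 784 N/mm (vertical).
Torsion M = P·e = 196×10³ × 150 = 29400000 N·mm.
Critical point at (x, y) = (50, 62.5) from centroid. f_tx = M·y/J = 1933 N/mm; f_ty = M·x/J = 1547 N/mm.
Resultant f_max = √[f_tx² + (f_v + f_ty)²] = √[1933² + (784 + 1547)²] = 3028 N/mm.
Capacity per unit length: φr_n = 0.75 × 0.6 × 620 × (0.707 × 12) = 2367 N/mm.
3028 > 2367 → NOT adequate.

f_max ≈ 3030 N/mm; NOT adequate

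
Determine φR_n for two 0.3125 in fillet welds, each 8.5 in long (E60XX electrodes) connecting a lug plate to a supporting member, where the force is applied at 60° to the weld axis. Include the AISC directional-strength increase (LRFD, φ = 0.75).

φR_n ≈ 142 kip

E60XX → F_EXX = 60 ksi.
t_e = 0.707 × 0.3125 = 0.2209 in; A_we = 0.2209 × 17 = 3.756 in².
Directional factor: 1.0 + 0.5 sin^1.5(60°) = 1.403.
F_nw = 0.6 × 60 × 1.403 = 50.51 ksi.
φR_n = 0.75 × 50.51 × 3.756 = 142.3 kip.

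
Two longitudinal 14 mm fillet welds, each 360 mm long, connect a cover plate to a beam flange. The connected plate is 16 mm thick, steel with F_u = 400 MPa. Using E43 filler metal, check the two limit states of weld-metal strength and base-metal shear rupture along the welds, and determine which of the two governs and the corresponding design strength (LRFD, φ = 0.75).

φR_n ≈ 1380 kN (weld metal governs)

E43XX → F_EXX = 430 MPa.
t_e = 0.707 × 14 = 9.898 mm; L = 720 mm.
Weld metal: φR_n = 0.75 × 0.6 × 430 × 9.898 × 720 × 10⁻³ = 1379 kN.
Base metal (shear rupture): φR_n = 0.75 × 0.6 × 400 × 16 × 720 × 10⁻³ = 2074 kN.
Governing: weld metal.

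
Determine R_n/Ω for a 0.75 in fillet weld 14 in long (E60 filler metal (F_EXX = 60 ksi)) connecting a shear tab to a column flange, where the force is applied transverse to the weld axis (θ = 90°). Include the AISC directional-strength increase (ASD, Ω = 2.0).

t_e = 0.707 × 0.75 = 0.5302 in; A_we = 0.5302 × 14 = 7.423 in².
Directional factor: 1.0 + 0.5 sin^1.5(90°) = 1.5.
F_nw = 0.6 × 60 × 1.5 = 54 ksi.
R_n/Ω = (54 × 7.423) / 2.0 = 200.4 kip.

R_n/Ω ≈ 200 kip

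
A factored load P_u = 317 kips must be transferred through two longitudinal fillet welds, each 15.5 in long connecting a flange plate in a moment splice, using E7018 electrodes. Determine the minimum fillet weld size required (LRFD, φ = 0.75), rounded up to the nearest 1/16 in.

E70XX → F_EXX = 70 ksi.
Total weld length L = 31 in.
Required throat t_e = P_u / (φ × 0.6 F_EXX × L) = 317 / (0.75 × 0.6 × 70 × 31) = 0.3246 in.
Required leg w = t_e / 0.707 = 0.4592 in → use 1/2 in.

w = 1/2 in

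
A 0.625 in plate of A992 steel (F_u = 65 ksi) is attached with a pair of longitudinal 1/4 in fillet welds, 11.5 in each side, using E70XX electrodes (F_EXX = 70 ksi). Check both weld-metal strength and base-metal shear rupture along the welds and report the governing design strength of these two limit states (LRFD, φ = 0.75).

φR_n ≈ 128 kips (weld metal governs)

t_e = 0.707 × 0.25 = 0.1767 in; L = 23 in.
Weld metal: φR_n = 0.75 × 0.6 × 70 × 0.1767 × 23 = 128.1 kips.
Base metal (shear rupture): φR_n = 0.75 × 0.6 × 65 × 0.625 × 23 = 420.5 kips.
Governing: weld metal.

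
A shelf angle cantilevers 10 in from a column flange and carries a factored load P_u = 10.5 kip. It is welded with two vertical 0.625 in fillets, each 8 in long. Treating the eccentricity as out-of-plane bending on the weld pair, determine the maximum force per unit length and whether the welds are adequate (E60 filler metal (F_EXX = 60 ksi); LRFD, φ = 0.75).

f_max ≈ 4.97 kip/in; adequate

L_w = 2 × 8 = 16 in; section modulus (unit throat) S = 2 × L²/6 = 21.33 in².
Direct shear f_v = P/L_w = 10.5/16 = 0.6562 kip/in.
Moment M = P × e = 10.5 × 10 = 105 kip·in; bending f_b = M/S = 4.922 kip/in.
f_max = √(f_v² + f_b²) = √(0.6562² + 4.922²) = 4.965 kip/in.
φr_n = 0.75 × 0.6 × 60 × (0.707 × 0.625) = 11.93 kip/in → adequate.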